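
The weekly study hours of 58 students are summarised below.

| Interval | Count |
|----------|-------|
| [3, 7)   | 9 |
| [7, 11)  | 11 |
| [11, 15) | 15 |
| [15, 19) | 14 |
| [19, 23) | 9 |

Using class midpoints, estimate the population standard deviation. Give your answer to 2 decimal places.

Midpoints: 5, 9, 13, 17, 21
n = 58, Σfm = 766, mean = 13.2069
Σfm² = 11666
Σf(m − x̄)² = Σfm² − (Σfm)²/n = 11666 − 766²/58 = 1549.5172
Population variance = 1549.5172 / 58 = 26.7158
Standard deviation = √26.7158 = 5.1687

5.17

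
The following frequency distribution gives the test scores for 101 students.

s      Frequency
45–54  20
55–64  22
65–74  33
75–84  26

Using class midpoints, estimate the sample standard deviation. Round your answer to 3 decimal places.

Midpoints: 49.5, 59.5, 69.5, 79.5
n = 101, Σfm = 6659.5, mean = 65.9356
Σfm² = 450615.25
Σf(m − x̄)² = Σfm² − (Σfm)²/n = 450615.25 − 6659.5²/101 = 11516.8317
Sample variance = 11516.8317 / 100 = 115.1683
Standard deviation = √115.1683 = 10.7317

10.732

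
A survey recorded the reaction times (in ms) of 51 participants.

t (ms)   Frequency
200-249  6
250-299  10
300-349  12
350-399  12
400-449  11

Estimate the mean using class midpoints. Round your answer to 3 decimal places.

336.265

Midpoints: 224.5, 274.5, 324.5, 374.5, 424.5
Σfm = 6×224.5 + 10×274.5 + 12×324.5 + 12×374.5 + 11×424.5 = 17149.5
n = Σf = 51
Mean = 17149.5 / 51 = 336.2647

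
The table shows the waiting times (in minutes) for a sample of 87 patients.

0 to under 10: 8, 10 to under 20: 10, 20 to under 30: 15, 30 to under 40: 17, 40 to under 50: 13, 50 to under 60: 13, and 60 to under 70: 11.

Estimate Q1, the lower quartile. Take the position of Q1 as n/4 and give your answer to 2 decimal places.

22.50

Cumulative frequencies: 8, 18, 33, 50, 63, 76, 87
n = 87; position = n/4 = 21.75.
This falls in the class 20 to under 30: L = 20, F = 18, f = 15, h = 10.
Lower quartile ≈ 20 + ((21.75 − 18) / 15) × 10 = 22.5000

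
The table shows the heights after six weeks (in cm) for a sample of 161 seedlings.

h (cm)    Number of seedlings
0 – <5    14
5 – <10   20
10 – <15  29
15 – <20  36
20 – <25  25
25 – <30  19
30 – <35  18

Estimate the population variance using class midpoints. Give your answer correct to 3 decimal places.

77.294

Midpoints: 2.5, 7.5, 12.5, 17.5, 22.5, 27.5, 32.5
n = 161, Σfm = 2847.5, mean = 17.6863
Σfm² = 62806.25
Σf(m − x̄)² = Σfm² − (Σfm)²/n = 62806.25 − 2847.5²/161 = 12444.4099
Population variance = 12444.4099 / 161 = 77.2945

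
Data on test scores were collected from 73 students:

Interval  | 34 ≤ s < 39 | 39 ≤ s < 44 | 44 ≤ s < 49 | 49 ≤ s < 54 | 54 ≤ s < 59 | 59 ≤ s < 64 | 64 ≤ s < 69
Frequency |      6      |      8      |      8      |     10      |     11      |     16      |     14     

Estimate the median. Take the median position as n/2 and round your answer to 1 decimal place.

56.0

Cumulative frequencies: 6, 14, 22, 32, 43, 59, 73
n = 73; position = n/2 = 36.5.
This falls in the class 54 ≤ s < 59: L = 54, F = 32, f = 11, h = 5.
Median ≈ 54 + ((36.5 − 32) / 11) × 5 = 56.0455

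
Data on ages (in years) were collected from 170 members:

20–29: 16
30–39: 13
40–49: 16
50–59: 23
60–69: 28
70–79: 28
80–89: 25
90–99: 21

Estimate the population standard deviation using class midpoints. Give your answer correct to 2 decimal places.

21.36

Midpoints: 24.5, 34.5, 44.5, 54.5, 64.5, 74.5, 84.5, 94.5
n = 170, Σfm = 10795, mean = 63.5000
Σfm² = 763012.5
Σf(m − x̄)² = Σfm² − (Σfm)²/n = 763012.5 − 10795²/170 = 77530.0000
Population variance = 77530.0000 / 170 = 456.0588
Standard deviation = √456.0588 = 21.3555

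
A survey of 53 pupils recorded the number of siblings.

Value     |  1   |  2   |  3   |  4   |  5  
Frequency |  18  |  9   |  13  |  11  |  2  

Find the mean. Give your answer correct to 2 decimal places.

2.43

Values: 1, 2, 3, 4, 5
Σfx = 18×1 + 9×2 + 13×3 + 11×4 + 2×5 = 129
n = Σf = 53
Mean = 129 / 53 = 2.4340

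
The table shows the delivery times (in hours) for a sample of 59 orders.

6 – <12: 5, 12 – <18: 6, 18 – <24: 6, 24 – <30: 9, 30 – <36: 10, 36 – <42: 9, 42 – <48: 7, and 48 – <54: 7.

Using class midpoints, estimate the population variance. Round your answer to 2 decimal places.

Midpoints: 9, 15, 21, 27, 33, 39, 45, 51
n = 59, Σfm = 1857, mean = 31.4746
Σfm² = 67923
Σf(m − x̄)² = Σfm² − (Σfm)²/n = 67923 − 1857²/59 = 9474.7119
Population variance = 9474.7119 / 59 = 160.5883

160.59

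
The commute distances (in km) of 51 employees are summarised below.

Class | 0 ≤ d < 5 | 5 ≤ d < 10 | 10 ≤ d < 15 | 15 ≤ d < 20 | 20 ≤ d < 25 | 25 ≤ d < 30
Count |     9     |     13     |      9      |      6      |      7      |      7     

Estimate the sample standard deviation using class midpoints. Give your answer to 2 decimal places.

Midpoints: 2.5, 7.5, 12.5, 17.5, 22.5, 27.5
n = 51, Σfm = 687.5, mean = 13.4804
Σfm² = 12868.75
Σf(m − x̄)² = Σfm² − (Σfm)²/n = 12868.75 − 687.5²/51 = 3600.9804
Sample variance = 3600.9804 / 50 = 72.0196
Standard deviation = √72.0196 = 8.4864

8.49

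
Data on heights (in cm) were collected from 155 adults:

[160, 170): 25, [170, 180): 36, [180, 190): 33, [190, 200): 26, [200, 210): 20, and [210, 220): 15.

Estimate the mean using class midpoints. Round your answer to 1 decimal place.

Midpoints: 165, 175, 185, 195, 205, 215
Σfm = 25×165 + 36×175 + 33×185 + 26×195 + 20×205 + 15×215 = 28925
n = Σf = 155
Mean = 28925 / 155 = 186.6129

186.6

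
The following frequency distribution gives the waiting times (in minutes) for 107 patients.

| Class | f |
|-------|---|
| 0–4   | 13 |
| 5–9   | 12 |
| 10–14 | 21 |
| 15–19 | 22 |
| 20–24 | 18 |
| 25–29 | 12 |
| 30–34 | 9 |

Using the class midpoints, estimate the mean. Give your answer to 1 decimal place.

16.3

Midpoints: 2, 7, 12, 17, 22, 27, 32
Σfm = 13×2 + 12×7 + 21×12 + 22×17 + 18×22 + 12×27 + 9×32 = 1744
n = Σf = 107
Mean = 1744 / 107 = 16.2991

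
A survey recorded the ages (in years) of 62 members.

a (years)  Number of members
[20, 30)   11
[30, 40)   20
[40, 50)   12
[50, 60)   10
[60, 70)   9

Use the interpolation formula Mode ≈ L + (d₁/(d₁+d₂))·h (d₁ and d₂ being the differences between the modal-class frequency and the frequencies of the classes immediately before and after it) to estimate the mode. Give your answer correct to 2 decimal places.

35.29

Modal class: [30, 40) (highest frequency 20).
d₁ = 20 − 11 = 9, d₂ = 20 − 12 = 8
Mode ≈ 30 + (9/(9+8)) × 10 = 30 + 5.2941 = 35.2941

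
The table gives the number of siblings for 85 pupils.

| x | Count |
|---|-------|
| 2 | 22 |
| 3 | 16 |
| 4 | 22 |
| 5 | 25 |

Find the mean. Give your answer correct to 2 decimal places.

3.59

Values: 2, 3, 4, 5
Σfx = 22×2 + 16×3 + 22×4 + 25×5 = 305
n = Σf = 85
Mean = 305 / 85 = 3.5882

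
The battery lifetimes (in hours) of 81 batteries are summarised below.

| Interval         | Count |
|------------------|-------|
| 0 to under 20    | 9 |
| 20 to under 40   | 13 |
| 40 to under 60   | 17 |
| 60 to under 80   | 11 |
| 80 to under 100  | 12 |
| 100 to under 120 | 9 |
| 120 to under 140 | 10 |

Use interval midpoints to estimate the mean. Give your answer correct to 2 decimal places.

67.53

Midpoints: 10, 30, 50, 70, 90, 110, 130
Σfm = 9×10 + 13×30 + 17×50 + 11×70 + 12×90 + 9×110 + 10×130 = 5470
n = Σf = 81
Mean = 5470 / 81 = 67.5309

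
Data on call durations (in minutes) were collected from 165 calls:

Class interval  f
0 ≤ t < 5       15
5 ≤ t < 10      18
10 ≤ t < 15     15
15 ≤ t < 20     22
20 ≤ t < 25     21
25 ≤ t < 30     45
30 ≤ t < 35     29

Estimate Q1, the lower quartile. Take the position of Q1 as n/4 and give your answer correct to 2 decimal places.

12.75

Cumulative frequencies: 15, 33, 48, 70, 91, 136, 165
n = 165; position = n/4 = 41.25.
This falls in the class 10 ≤ t < 15: L = 10, F = 33, f = 15, h = 5.
Lower quartile ≈ 10 + ((41.25 − 33) / 15) × 5 = 12.7500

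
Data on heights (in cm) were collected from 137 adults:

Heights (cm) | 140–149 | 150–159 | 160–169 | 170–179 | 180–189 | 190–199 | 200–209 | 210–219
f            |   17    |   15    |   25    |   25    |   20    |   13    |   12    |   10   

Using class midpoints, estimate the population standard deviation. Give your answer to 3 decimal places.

20.507

Midpoints: 144.5, 154.5, 164.5, 174.5, 184.5, 194.5, 204.5, 214.5
n = 137, Σfm = 24066.5, mean = 175.6679
Σfm² = 4285324.25
Σf(m − x̄)² = Σfm² − (Σfm)²/n = 4285324.25 − 24066.5²/137 = 57613.1387
Population variance = 57613.1387 / 137 = 420.5339
Standard deviation = √420.5339 = 20.5069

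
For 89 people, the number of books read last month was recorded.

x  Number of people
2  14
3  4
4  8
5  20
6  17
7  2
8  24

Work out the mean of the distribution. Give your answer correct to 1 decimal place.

Values: 2, 3, 4, 5, 6, 7, 8
Σfx = 14×2 + 4×3 + 8×4 + 20×5 + 17×6 + 2×7 + 24×8 = 480
n = Σf = 89
Mean = 480 / 89 = 5.3933

5.4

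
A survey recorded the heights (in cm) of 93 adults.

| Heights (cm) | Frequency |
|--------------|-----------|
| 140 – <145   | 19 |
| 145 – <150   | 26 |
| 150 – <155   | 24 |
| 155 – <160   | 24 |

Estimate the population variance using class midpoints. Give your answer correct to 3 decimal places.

29.246

Midpoints: 142.5, 147.5, 152.5, 157.5
n = 93, Σfm = 13982.5, mean = 150.3495
Σfm² = 2104981.25
Σf(m − x̄)² = Σfm² − (Σfm)²/n = 2104981.25 − 13982.5²/93 = 2719.8925
Population variance = 2719.8925 / 93 = 29.2462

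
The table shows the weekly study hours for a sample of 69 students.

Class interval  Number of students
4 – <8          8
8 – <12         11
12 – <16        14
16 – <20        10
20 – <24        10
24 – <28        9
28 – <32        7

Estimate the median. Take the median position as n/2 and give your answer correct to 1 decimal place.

Cumulative frequencies: 8, 19, 33, 43, 53, 62, 69
n = 69; position = n/2 = 34.5.
This falls in the class 16 – <20: L = 16, F = 33, f = 10, h = 4.
Median ≈ 16 + ((34.5 − 33) / 10) × 4 = 16.6000

16.6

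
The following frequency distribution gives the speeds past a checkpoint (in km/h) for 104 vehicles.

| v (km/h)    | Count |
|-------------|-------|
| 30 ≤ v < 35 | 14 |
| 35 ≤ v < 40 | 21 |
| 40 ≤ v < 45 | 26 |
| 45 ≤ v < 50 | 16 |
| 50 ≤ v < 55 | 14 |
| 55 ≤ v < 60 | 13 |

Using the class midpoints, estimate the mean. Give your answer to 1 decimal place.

44.1

Midpoints: 32.5, 37.5, 42.5, 47.5, 52.5, 57.5
Σfm = 14×32.5 + 21×37.5 + 26×42.5 + 16×47.5 + 14×52.5 + 13×57.5 = 4590
n = Σf = 104
Mean = 4590 / 104 = 44.1346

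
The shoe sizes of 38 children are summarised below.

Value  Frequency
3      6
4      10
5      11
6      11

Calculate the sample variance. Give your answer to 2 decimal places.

Values: 3, 4, 5, 6
n = 38, Σfx = 179, mean = 4.7105
Σfx² = 885
Σf(x − x̄)² = Σfx² − (Σfx)²/n = 885 − 179²/38 = 41.8158
Sample variance = 41.8158 / 37 = 1.1302

1.13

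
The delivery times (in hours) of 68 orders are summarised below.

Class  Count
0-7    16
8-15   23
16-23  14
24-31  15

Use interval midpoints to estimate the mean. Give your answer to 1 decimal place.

Midpoints: 3.5, 11.5, 19.5, 27.5
Σfm = 16×3.5 + 23×11.5 + 14×19.5 + 15×27.5 = 1006
n = Σf = 68
Mean = 1006 / 68 = 14.7941

14.8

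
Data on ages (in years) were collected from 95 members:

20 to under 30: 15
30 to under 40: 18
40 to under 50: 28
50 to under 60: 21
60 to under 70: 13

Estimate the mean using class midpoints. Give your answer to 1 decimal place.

Midpoints: 25, 35, 45, 55, 65
Σfm = 15×25 + 18×35 + 28×45 + 21×55 + 13×65 = 4265
n = Σf = 95
Mean = 4265 / 95 = 44.8947

44.9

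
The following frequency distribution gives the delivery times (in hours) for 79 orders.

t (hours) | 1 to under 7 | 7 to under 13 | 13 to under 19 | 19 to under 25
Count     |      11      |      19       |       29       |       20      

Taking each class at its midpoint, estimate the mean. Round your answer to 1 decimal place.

Midpoints: 4, 10, 16, 22
Σfm = 11×4 + 19×10 + 29×16 + 20×22 = 1138
n = Σf = 79
Mean = 1138 / 79 = 14.4051

14.4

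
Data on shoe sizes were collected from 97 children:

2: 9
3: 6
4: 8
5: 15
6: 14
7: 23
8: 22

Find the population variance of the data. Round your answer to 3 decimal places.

Values: 2, 3, 4, 5, 6, 7, 8
n = 97, Σfx = 564, mean = 5.8144
Σfx² = 3632
Σf(x − x̄)² = Σfx² − (Σfx)²/n = 3632 − 564²/97 = 352.6598
Population variance = 352.6598 / 97 = 3.6357

3.636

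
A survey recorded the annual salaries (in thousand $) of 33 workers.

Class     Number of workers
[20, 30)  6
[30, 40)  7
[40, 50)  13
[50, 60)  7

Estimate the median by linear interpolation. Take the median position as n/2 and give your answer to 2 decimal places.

Cumulative frequencies: 6, 13, 26, 33
n = 33; position = n/2 = 16.5.
This falls in the class [40, 50): L = 40, F = 13, f = 13, h = 10.
Median ≈ 40 + ((16.5 − 13) / 13) × 10 = 42.6923

42.69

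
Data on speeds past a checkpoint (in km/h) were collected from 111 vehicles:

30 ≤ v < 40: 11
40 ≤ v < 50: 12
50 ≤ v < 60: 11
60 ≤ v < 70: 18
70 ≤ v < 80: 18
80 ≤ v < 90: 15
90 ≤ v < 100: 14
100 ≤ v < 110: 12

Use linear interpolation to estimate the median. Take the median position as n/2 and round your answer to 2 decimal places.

Cumulative frequencies: 11, 23, 34, 52, 70, 85, 99, 111
n = 111; position = n/2 = 55.5.
This falls in the class 70 ≤ v < 80: L = 70, F = 52, f = 18, h = 10.
Median ≈ 70 + ((55.5 − 52) / 18) × 10 = 71.9444

71.94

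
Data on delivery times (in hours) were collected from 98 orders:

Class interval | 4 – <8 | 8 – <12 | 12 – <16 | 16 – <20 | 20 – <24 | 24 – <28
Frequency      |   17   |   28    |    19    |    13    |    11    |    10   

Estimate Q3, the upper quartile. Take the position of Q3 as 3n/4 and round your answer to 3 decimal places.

Cumulative frequencies: 17, 45, 64, 77, 88, 98
n = 98; position = 3n/4 = 73.5.
This falls in the class 16 – <20: L = 16, F = 64, f = 13, h = 4.
Upper quartile ≈ 16 + ((73.5 − 64) / 13) × 4 = 18.9231

18.923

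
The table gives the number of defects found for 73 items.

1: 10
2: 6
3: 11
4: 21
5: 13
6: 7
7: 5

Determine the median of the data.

4

Cumulative frequencies: 10, 16, 27, 48, 61, 68, 73
n = 73, so the median is the value in position (n+1)/2 = 37.
Position 37 falls at value 4.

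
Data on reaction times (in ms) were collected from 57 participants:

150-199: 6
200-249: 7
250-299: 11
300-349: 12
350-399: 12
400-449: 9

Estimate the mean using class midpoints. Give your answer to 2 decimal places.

313.10

Midpoints: 174.5, 224.5, 274.5, 324.5, 374.5, 424.5
Σfm = 6×174.5 + 7×224.5 + 11×274.5 + 12×324.5 + 12×374.5 + 9×424.5 = 17846.5
n = Σf = 57
Mean = 17846.5 / 57 = 313.0965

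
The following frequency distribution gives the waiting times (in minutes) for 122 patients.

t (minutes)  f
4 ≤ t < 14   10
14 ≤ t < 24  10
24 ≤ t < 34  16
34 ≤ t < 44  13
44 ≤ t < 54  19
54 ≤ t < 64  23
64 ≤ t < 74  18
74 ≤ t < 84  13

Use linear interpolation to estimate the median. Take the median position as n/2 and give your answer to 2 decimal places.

50.32

Cumulative frequencies: 10, 20, 36, 49, 68, 91, 109, 122
n = 122; position = n/2 = 61.
This falls in the class 44 ≤ t < 54: L = 44, F = 49, f = 19, h = 10.
Median ≈ 44 + ((61 − 49) / 19) × 10 = 50.3158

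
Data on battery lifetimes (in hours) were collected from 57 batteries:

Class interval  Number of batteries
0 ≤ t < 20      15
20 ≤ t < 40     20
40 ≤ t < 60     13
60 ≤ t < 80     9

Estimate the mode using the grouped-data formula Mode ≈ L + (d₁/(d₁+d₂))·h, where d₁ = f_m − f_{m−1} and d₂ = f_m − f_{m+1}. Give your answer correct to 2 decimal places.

28.33

Modal class: 20 ≤ t < 40 (highest frequency 20).
d₁ = 20 − 15 = 5, d₂ = 20 − 13 = 7
Mode ≈ 20 + (5/(5+7)) × 20 = 20 + 8.3333 = 28.3333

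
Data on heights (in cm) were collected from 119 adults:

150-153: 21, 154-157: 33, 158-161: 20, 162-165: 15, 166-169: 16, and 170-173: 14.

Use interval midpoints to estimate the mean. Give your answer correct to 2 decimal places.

159.97

Midpoints: 151.5, 155.5, 159.5, 163.5, 167.5, 171.5
Σfm = 21×151.5 + 33×155.5 + 20×159.5 + 15×163.5 + 16×167.5 + 14×171.5 = 19036.5
n = Σf = 119
Mean = 19036.5 / 119 = 159.9706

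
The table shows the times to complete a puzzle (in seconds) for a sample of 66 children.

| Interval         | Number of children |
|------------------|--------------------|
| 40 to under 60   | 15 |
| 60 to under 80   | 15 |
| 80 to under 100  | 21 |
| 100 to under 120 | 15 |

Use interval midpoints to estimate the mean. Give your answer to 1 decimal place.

Midpoints: 50, 70, 90, 110
Σfm = 15×50 + 15×70 + 21×90 + 15×110 = 5340
n = Σf = 66
Mean = 5340 / 66 = 80.9091

80.9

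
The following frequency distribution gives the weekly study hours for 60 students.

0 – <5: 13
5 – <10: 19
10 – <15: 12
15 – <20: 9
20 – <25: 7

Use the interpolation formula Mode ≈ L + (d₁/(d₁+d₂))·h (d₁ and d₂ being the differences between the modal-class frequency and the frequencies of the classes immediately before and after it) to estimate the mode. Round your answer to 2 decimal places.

7.31

Modal class: 5 – <10 (highest frequency 19).
d₁ = 19 − 13 = 6, d₂ = 19 − 12 = 7
Mode ≈ 5 + (6/(6+7)) × 5 = 5 + 2.3077 = 7.3077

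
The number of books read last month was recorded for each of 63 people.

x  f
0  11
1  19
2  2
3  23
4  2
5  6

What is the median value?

2

Cumulative frequencies: 11, 30, 32, 55, 57, 63
n = 63, so the median is the value in position (n+1)/2 = 32.
Position 32 falls at value 2.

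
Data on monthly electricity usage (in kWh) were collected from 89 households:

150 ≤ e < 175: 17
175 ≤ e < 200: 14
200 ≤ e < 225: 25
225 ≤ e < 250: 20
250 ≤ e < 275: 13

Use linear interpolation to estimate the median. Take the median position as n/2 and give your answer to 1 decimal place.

213.5

Cumulative frequencies: 17, 31, 56, 76, 89
n = 89; position = n/2 = 44.5.
This falls in the class 200 ≤ e < 225: L = 200, F = 31, f = 25, h = 25.
Median ≈ 200 + ((44.5 − 31) / 25) × 25 = 213.5000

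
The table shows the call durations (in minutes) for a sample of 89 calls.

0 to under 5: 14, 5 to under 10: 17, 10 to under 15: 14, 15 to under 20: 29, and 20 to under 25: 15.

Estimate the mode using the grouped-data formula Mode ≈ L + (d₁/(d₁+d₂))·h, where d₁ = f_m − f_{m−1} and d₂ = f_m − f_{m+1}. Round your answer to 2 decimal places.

17.59

Modal class: 15 to under 20 (highest frequency 29).
d₁ = 29 − 14 = 15, d₂ = 29 − 15 = 14
Mode ≈ 15 + (15/(15+14)) × 5 = 15 + 2.5862 = 17.5862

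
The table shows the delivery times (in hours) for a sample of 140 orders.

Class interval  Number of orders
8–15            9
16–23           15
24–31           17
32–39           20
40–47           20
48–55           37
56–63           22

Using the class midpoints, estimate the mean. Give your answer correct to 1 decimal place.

Midpoints: 11.5, 19.5, 27.5, 35.5, 43.5, 51.5, 59.5
Σfm = 9×11.5 + 15×19.5 + 17×27.5 + 20×35.5 + 20×43.5 + 37×51.5 + 22×59.5 = 5658
n = Σf = 140
Mean = 5658 / 140 = 40.4143

40.4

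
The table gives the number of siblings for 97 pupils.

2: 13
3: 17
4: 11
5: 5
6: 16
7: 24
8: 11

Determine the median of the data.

6

Cumulative frequencies: 13, 30, 41, 46, 62, 86, 97
n = 97, so the median is the value in position (n+1)/2 = 49.
Position 49 falls at value 6.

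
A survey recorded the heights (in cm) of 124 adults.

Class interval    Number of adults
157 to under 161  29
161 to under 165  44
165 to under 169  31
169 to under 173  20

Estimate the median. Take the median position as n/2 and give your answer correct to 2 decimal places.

Cumulative frequencies: 29, 73, 104, 124
n = 124; position = n/2 = 62.
This falls in the class 161 to under 165: L = 161, F = 29, f = 44, h = 4.
Median ≈ 161 + ((62 − 29) / 44) × 4 = 164.0000

164.00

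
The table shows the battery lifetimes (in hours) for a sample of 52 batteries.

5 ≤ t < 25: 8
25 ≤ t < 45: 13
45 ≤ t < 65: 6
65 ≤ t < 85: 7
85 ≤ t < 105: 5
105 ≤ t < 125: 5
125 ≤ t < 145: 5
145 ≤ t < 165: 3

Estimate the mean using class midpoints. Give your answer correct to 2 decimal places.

69.62

Midpoints: 15, 35, 55, 75, 95, 115, 135, 155
Σfm = 8×15 + 13×35 + 6×55 + 7×75 + 5×95 + 5×115 + 5×135 + 3×155 = 3620
n = Σf = 52
Mean = 3620 / 52 = 69.6154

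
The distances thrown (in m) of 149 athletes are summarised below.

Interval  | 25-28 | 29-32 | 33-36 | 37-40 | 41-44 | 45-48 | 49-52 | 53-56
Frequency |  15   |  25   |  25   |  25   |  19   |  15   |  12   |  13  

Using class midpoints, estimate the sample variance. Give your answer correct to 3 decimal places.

70.601

Midpoints: 26.5, 30.5, 34.5, 38.5, 42.5, 46.5, 50.5, 54.5
n = 149, Σfm = 5804.5, mean = 38.9564
Σfm² = 236571.25
Σf(m − x̄)² = Σfm² − (Σfm)²/n = 236571.25 − 5804.5²/149 = 10448.9664
Sample variance = 10448.9664 / 148 = 70.6011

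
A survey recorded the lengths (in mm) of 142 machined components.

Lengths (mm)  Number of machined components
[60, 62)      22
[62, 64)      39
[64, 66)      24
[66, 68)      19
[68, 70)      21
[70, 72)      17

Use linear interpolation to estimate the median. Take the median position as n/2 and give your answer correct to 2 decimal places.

Cumulative frequencies: 22, 61, 85, 104, 125, 142
n = 142; position = n/2 = 71.
This falls in the class [64, 66): L = 64, F = 61, f = 24, h = 2.
Median ≈ 64 + ((71 − 61) / 24) × 2 = 64.8333

64.83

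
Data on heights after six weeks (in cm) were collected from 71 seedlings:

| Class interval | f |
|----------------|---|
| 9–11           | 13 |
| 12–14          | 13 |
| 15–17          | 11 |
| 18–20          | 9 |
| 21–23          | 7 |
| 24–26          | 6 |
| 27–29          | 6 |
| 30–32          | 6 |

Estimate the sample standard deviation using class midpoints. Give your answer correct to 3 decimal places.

Midpoints: 10, 13, 16, 19, 22, 25, 28, 31
n = 71, Σfm = 1304, mean = 18.3662
Σfm² = 27170
Σf(m − x̄)² = Σfm² − (Σfm)²/n = 27170 − 1304²/71 = 3220.4789
Sample variance = 3220.4789 / 70 = 46.0068
Standard deviation = √46.0068 = 6.7828

6.783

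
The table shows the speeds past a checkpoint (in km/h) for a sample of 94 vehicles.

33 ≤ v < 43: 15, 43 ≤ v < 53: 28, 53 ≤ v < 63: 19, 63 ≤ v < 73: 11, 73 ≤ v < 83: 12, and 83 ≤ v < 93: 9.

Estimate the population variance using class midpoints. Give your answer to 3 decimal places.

242.372

Midpoints: 38, 48, 58, 68, 78, 88
n = 94, Σfm = 5492, mean = 58.4255
Σfm² = 343656
Σf(m − x̄)² = Σfm² − (Σfm)²/n = 343656 − 5492²/94 = 22782.9787
Population variance = 22782.9787 / 94 = 242.3721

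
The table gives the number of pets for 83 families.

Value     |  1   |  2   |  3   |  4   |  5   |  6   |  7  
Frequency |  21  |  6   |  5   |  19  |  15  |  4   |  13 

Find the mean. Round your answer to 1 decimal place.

Values: 1, 2, 3, 4, 5, 6, 7
Σfx = 21×1 + 6×2 + 5×3 + 19×4 + 15×5 + 4×6 + 13×7 = 314
n = Σf = 83
Mean = 314 / 83 = 3.7831

3.8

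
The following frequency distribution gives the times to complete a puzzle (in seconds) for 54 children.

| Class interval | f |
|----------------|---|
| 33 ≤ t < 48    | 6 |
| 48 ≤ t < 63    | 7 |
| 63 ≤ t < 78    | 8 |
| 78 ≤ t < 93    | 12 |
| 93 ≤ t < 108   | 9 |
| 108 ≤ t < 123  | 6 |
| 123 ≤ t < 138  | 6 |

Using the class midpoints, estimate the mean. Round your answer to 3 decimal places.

85.222

Midpoints: 40.5, 55.5, 70.5, 85.5, 100.5, 115.5, 130.5
Σfm = 6×40.5 + 7×55.5 + 8×70.5 + 12×85.5 + 9×100.5 + 6×115.5 + 6×130.5 = 4602
n = Σf = 54
Mean = 4602 / 54 = 85.2222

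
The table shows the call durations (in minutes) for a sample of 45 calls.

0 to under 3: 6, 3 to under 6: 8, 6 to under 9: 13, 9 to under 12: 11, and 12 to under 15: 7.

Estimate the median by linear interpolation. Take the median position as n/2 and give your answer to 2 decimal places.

7.96

Cumulative frequencies: 6, 14, 27, 38, 45
n = 45; position = n/2 = 22.5.
This falls in the class 6 to under 9: L = 6, F = 14, f = 13, h = 3.
Median ≈ 6 + ((22.5 − 14) / 13) × 3 = 7.9615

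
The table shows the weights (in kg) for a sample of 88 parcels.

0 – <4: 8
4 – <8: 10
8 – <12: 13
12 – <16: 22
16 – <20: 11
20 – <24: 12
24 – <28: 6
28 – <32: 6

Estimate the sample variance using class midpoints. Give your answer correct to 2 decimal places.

60.59

Midpoints: 2, 6, 10, 14, 18, 22, 26, 30
n = 88, Σfm = 1312, mean = 14.9091
Σfm² = 24832
Σf(m − x̄)² = Σfm² − (Σfm)²/n = 24832 − 1312²/88 = 5271.2727
Sample variance = 5271.2727 / 87 = 60.5893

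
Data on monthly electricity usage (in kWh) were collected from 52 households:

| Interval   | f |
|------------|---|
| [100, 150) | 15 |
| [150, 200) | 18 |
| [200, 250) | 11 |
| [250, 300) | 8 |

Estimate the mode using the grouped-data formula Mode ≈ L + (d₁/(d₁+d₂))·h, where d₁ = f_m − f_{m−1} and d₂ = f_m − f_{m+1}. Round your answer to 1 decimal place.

165.0

Modal class: [150, 200) (highest frequency 18).
d₁ = 18 − 15 = 3, d₂ = 18 − 11 = 7
Mode ≈ 150 + (3/(3+7)) × 50 = 150 + 15.0000 = 165.0000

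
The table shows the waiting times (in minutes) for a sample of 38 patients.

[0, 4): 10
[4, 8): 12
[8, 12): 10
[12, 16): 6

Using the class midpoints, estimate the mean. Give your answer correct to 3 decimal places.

7.263

Midpoints: 2, 6, 10, 14
Σfm = 10×2 + 12×6 + 10×10 + 6×14 = 276
n = Σf = 38
Mean = 276 / 38 = 7.2632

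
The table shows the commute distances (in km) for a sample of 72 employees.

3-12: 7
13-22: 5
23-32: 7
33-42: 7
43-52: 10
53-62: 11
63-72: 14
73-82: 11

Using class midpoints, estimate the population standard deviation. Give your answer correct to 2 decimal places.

22.27

Midpoints: 7.5, 17.5, 27.5, 37.5, 47.5, 57.5, 67.5, 77.5
n = 72, Σfm = 3500, mean = 48.6111
Σfm² = 205850
Σf(m − x̄)² = Σfm² − (Σfm)²/n = 205850 − 3500²/72 = 35711.1111
Population variance = 35711.1111 / 72 = 495.9877
Standard deviation = √495.9877 = 22.2708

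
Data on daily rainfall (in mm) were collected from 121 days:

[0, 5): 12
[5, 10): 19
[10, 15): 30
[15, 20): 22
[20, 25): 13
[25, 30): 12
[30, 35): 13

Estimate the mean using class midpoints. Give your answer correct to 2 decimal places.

Midpoints: 2.5, 7.5, 12.5, 17.5, 22.5, 27.5, 32.5
Σfm = 12×2.5 + 19×7.5 + 30×12.5 + 22×17.5 + 13×22.5 + 12×27.5 + 13×32.5 = 1977.5
n = Σf = 121
Mean = 1977.5 / 121 = 16.3430

16.34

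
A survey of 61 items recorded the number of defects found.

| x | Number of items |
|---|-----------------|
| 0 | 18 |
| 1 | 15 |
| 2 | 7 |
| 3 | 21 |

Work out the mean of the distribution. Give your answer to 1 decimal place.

Values: 0, 1, 2, 3
Σfx = 18×0 + 15×1 + 7×2 + 21×3 = 92
n = Σf = 61
Mean = 92 / 61 = 1.5082

1.5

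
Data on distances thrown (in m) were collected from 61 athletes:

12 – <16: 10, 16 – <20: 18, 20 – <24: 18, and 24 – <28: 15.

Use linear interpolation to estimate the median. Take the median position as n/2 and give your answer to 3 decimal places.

20.556

Cumulative frequencies: 10, 28, 46, 61
n = 61; position = n/2 = 30.5.
This falls in the class 20 – <24: L = 20, F = 28, f = 18, h = 4.
Median ≈ 20 + ((30.5 − 28) / 18) × 4 = 20.5556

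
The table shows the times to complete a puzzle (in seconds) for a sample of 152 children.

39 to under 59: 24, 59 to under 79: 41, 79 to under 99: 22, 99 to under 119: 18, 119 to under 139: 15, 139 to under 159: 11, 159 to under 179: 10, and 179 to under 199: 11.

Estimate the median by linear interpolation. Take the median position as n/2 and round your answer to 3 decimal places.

Cumulative frequencies: 24, 65, 87, 105, 120, 131, 141, 152
n = 152; position = n/2 = 76.
This falls in the class 79 to under 99: L = 79, F = 65, f = 22, h = 20.
Median ≈ 79 + ((76 − 65) / 22) × 20 = 89.0000

89.000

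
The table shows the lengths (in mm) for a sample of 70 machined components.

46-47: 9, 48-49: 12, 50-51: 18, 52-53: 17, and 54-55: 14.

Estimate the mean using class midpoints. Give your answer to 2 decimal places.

Midpoints: 46.5, 48.5, 50.5, 52.5, 54.5
Σfm = 9×46.5 + 12×48.5 + 18×50.5 + 17×52.5 + 14×54.5 = 3565
n = Σf = 70
Mean = 3565 / 70 = 50.9286

50.93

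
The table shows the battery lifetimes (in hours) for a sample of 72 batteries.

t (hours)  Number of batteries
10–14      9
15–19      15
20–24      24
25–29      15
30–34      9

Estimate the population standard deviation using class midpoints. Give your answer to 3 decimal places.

5.951

Midpoints: 12, 17, 22, 27, 32
n = 72, Σfm = 1584, mean = 22.0000
Σfm² = 37398
Σf(m − x̄)² = Σfm² − (Σfm)²/n = 37398 − 1584²/72 = 2550.0000
Population variance = 2550.0000 / 72 = 35.4167
Standard deviation = √35.4167 = 5.9512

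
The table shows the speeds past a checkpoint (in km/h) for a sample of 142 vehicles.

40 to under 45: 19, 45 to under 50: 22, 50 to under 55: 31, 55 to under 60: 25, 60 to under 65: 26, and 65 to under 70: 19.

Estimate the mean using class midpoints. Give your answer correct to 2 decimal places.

Midpoints: 42.5, 47.5, 52.5, 57.5, 62.5, 67.5
Σfm = 19×42.5 + 22×47.5 + 31×52.5 + 25×57.5 + 26×62.5 + 19×67.5 = 7825
n = Σf = 142
Mean = 7825 / 142 = 55.1056

55.11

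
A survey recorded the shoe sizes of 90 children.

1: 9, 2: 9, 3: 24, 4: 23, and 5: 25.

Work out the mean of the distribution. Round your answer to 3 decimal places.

3.511

Values: 1, 2, 3, 4, 5
Σfx = 9×1 + 9×2 + 24×3 + 23×4 + 25×5 = 316
n = Σf = 90
Mean = 316 / 90 = 3.5111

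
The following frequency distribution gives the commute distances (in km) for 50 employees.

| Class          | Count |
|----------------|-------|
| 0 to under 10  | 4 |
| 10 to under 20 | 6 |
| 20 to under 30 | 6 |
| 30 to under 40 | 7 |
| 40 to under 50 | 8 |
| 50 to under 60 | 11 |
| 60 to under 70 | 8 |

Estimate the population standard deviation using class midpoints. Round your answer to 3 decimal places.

Midpoints: 5, 15, 25, 35, 45, 55, 65
n = 50, Σfm = 1990, mean = 39.8000
Σfm² = 97050
Σf(m − x̄)² = Σfm² − (Σfm)²/n = 97050 − 1990²/50 = 17848.0000
Population variance = 17848.0000 / 50 = 356.9600
Standard deviation = √356.9600 = 18.8934

18.893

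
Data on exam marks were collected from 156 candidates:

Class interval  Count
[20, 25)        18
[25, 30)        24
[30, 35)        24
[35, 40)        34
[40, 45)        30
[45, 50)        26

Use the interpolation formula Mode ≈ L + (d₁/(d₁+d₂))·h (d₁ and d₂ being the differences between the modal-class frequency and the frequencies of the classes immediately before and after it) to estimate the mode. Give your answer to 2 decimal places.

38.57

Modal class: [35, 40) (highest frequency 34).
d₁ = 34 − 24 = 10, d₂ = 34 − 30 = 4
Mode ≈ 35 + (10/(10+4)) × 5 = 35 + 3.5714 = 38.5714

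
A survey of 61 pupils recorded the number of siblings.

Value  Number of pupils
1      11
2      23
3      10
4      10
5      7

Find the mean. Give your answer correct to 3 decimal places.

Values: 1, 2, 3, 4, 5
Σfx = 11×1 + 23×2 + 10×3 + 10×4 + 7×5 = 162
n = Σf = 61
Mean = 162 / 61 = 2.6557

2.656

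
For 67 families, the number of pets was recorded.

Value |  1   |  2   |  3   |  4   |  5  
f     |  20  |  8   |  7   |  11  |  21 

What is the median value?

3

Cumulative frequencies: 20, 28, 35, 46, 67
n = 67, so the median is the value in position (n+1)/2 = 34.
Position 34 falls at value 3.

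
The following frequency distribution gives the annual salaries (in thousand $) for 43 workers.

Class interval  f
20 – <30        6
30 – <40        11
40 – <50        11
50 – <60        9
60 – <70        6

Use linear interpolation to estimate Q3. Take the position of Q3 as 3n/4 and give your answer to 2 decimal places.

Cumulative frequencies: 6, 17, 28, 37, 43
n = 43; position = 3n/4 = 32.25.
This falls in the class 50 – <60: L = 50, F = 28, f = 9, h = 10.
Upper quartile ≈ 50 + ((32.25 − 28) / 9) × 10 = 54.7222

54.72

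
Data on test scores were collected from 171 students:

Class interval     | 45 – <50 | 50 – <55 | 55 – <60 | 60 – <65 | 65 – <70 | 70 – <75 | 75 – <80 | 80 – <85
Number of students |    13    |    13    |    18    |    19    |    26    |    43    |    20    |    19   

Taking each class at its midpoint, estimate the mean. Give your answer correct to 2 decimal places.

67.32

Midpoints: 47.5, 52.5, 57.5, 62.5, 67.5, 72.5, 77.5, 82.5
Σfm = 13×47.5 + 13×52.5 + 18×57.5 + 19×62.5 + 26×67.5 + 43×72.5 + 20×77.5 + 19×82.5 = 11512.5
n = Σf = 171
Mean = 11512.5 / 171 = 67.3246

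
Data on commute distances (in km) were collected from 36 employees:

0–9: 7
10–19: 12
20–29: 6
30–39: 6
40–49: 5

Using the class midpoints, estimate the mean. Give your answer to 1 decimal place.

21.7

Midpoints: 4.5, 14.5, 24.5, 34.5, 44.5
Σfm = 7×4.5 + 12×14.5 + 6×24.5 + 6×34.5 + 5×44.5 = 782
n = Σf = 36
Mean = 782 / 36 = 21.7222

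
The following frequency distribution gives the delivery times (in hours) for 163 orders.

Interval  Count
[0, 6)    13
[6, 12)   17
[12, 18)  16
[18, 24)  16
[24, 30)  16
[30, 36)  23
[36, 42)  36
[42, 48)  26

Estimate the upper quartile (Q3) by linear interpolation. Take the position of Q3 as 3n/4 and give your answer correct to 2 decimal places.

Cumulative frequencies: 13, 30, 46, 62, 78, 101, 137, 163
n = 163; position = 3n/4 = 122.25.
This falls in the class [36, 42): L = 36, F = 101, f = 36, h = 6.
Upper quartile ≈ 36 + ((122.25 − 101) / 36) × 6 = 39.5417

39.54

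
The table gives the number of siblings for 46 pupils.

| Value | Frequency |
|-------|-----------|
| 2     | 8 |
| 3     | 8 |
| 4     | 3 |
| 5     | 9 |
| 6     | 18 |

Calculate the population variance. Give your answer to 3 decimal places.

2.422

Values: 2, 3, 4, 5, 6
n = 46, Σfx = 205, mean = 4.4565
Σfx² = 1025
Σf(x − x̄)² = Σfx² − (Σfx)²/n = 1025 − 205²/46 = 111.4130
Population variance = 111.4130 / 46 = 2.4220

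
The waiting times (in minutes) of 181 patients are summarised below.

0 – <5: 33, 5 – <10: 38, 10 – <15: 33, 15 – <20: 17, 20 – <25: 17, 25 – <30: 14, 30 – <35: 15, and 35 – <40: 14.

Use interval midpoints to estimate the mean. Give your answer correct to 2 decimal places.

Midpoints: 2.5, 7.5, 12.5, 17.5, 22.5, 27.5, 32.5, 37.5
Σfm = 33×2.5 + 38×7.5 + 33×12.5 + 17×17.5 + 17×22.5 + 14×27.5 + 15×32.5 + 14×37.5 = 2857.5
n = Σf = 181
Mean = 2857.5 / 181 = 15.7873

15.79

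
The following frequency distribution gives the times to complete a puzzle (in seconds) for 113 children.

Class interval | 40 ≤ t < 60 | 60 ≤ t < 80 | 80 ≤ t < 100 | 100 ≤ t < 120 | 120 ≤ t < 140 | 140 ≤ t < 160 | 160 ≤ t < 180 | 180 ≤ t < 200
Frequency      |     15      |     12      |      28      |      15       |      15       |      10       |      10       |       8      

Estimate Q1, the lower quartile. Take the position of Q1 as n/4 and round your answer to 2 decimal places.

80.89

Cumulative frequencies: 15, 27, 55, 70, 85, 95, 105, 113
n = 113; position = n/4 = 28.25.
This falls in the class 80 ≤ t < 100: L = 80, F = 27, f = 28, h = 20.
Lower quartile ≈ 80 + ((28.25 − 27) / 28) × 20 = 80.8929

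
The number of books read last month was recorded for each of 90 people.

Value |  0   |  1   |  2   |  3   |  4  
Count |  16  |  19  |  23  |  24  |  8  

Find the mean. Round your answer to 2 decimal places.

Values: 0, 1, 2, 3, 4
Σfx = 16×0 + 19×1 + 23×2 + 24×3 + 8×4 = 169
n = Σf = 90
Mean = 169 / 90 = 1.8778

1.88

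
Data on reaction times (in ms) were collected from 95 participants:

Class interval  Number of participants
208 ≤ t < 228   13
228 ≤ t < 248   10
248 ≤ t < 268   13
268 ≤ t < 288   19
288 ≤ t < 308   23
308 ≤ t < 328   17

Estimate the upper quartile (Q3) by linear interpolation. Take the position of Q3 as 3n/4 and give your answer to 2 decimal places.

Cumulative frequencies: 13, 23, 36, 55, 78, 95
n = 95; position = 3n/4 = 71.25.
This falls in the class 288 ≤ t < 308: L = 288, F = 55, f = 23, h = 20.
Upper quartile ≈ 288 + ((71.25 − 55) / 23) × 20 = 302.1304

302.13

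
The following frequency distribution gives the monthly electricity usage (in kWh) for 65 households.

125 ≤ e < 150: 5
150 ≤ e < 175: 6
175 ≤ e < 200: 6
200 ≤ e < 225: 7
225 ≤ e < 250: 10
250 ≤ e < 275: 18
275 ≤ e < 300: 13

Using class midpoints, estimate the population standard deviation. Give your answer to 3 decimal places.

47.272

Midpoints: 137.5, 162.5, 187.5, 212.5, 237.5, 262.5, 287.5
n = 65, Σfm = 15112.5, mean = 232.5000
Σfm² = 3658906.25
Σf(m − x̄)² = Σfm² − (Σfm)²/n = 3658906.25 − 15112.5²/65 = 145250.0000
Population variance = 145250.0000 / 65 = 2234.6154
Standard deviation = √2234.6154 = 47.2717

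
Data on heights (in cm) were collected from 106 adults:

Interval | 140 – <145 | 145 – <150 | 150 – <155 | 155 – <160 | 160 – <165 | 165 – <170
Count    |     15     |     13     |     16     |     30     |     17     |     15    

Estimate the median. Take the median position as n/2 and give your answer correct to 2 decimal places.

Cumulative frequencies: 15, 28, 44, 74, 91, 106
n = 106; position = n/2 = 53.
This falls in the class 155 – <160: L = 155, F = 44, f = 30, h = 5.
Median ≈ 155 + ((53 − 44) / 30) × 5 = 156.5000

156.50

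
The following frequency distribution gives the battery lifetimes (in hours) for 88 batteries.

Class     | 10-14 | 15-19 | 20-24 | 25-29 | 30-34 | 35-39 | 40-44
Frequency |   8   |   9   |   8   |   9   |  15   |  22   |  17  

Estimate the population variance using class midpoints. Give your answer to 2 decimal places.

Midpoints: 12, 17, 22, 27, 32, 37, 42
n = 88, Σfm = 2676, mean = 30.4091
Σfm² = 89652
Σf(m − x̄)² = Σfm² − (Σfm)²/n = 89652 − 2676²/88 = 8277.2727
Population variance = 8277.2727 / 88 = 94.0599

94.06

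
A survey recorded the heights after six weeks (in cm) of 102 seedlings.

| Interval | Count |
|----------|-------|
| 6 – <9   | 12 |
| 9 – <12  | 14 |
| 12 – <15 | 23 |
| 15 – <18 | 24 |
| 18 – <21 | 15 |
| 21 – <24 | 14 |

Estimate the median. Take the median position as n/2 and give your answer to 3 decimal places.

Cumulative frequencies: 12, 26, 49, 73, 88, 102
n = 102; position = n/2 = 51.
This falls in the class 15 – <18: L = 15, F = 49, f = 24, h = 3.
Median ≈ 15 + ((51 − 49) / 24) × 3 = 15.2500

15.250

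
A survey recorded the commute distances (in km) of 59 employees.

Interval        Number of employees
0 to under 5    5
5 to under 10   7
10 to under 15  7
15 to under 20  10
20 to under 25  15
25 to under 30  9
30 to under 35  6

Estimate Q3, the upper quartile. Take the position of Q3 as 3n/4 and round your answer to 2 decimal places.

Cumulative frequencies: 5, 12, 19, 29, 44, 53, 59
n = 59; position = 3n/4 = 44.25.
This falls in the class 25 to under 30: L = 25, F = 44, f = 9, h = 5.
Upper quartile ≈ 25 + ((44.25 − 44) / 9) × 5 = 25.1389

25.14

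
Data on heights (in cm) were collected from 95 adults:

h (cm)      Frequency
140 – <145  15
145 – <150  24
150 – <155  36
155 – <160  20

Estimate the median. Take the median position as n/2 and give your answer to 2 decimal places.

Cumulative frequencies: 15, 39, 75, 95
n = 95; position = n/2 = 47.5.
This falls in the class 150 – <155: L = 150, F = 39, f = 36, h = 5.
Median ≈ 150 + ((47.5 − 39) / 36) × 5 = 151.1806

151.18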